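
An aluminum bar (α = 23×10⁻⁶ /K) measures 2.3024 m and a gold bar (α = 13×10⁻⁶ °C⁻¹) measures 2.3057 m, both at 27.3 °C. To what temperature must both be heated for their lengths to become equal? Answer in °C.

T = 170.9 °C

L₁(1 + α₁ΔT) = L₂(1 + α₂ΔT) ⇒ ΔT = (L₂ − L₁)/(α₁L₁ − α₂L₂)
L₂ − L₁ = 2.3057 − 2.3024 = 3.30×10⁻³ m
α₁L₁ − α₂L₂ = 23×10⁻⁶×2.3024 − 13×10⁻⁶×2.3057 = 2.29811×10⁻⁵ m/K
ΔT = 3.30×10⁻³ / 2.29811×10⁻⁵ = 143.596 K
T = 27.3 + 143.596 = 170.896 °C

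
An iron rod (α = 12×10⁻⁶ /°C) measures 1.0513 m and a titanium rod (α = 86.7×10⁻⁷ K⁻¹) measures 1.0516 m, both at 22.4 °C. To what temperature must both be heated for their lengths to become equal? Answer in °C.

T = 108.2 °C

Equal length when α₁L₁ΔT − α₂L₂ΔT = L₂ − L₁ = 3.00×10⁻⁴ m
α₁L₁ = 1.26156×10⁻⁵, α₂L₂ = 9.117372×10⁻⁶ → Δ(αL) = 3.498228×10⁻⁶ m/K
ΔT = 3.00×10⁻⁴ / 3.498228×10⁻⁶ = 85.758 K, so T = 22.4 + 85.758 = 108.158 °C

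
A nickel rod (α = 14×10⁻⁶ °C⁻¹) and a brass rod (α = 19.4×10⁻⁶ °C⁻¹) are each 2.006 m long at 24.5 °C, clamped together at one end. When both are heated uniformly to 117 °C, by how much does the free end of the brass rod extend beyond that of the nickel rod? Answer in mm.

ΔT = 92.5 K
nickel: ΔL = 14×10⁻⁶ × 2.006 m × 92.5 = 2.5978×10⁻³ m = 2.5978 mm
brass: ΔL = 19.4×10⁻⁶ × 2.006 m × 92.5 = 3.5998×10⁻³ m = 3.5998 mm
difference = 3.5998 − 2.5978 = 1.0020 mm

1.00 mm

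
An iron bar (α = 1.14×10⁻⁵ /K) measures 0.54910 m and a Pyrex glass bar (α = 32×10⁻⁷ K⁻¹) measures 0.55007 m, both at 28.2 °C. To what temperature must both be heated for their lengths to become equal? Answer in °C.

Equal length when α₁L₁ΔT − α₂L₂ΔT = L₂ − L₁ = 9.70×10⁻⁴ m
α₁L₁ = 6.25974×10⁻⁶, α₂L₂ = 1.760224×10⁻⁶ → Δ(αL) = 4.499516×10⁻⁶ m/K
ΔT = 9.70×10⁻⁴ / 4.499516×10⁻⁶ = 215.579 K, so T = 28.2 + 215.579 = 243.779 °C

T = 243.8 °C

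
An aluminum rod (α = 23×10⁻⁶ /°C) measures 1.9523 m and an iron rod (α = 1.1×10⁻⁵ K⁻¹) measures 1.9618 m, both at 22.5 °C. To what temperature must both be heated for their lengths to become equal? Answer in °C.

Equal length when α₁L₁ΔT − α₂L₂ΔT = L₂ − L₁ = 9.50×10⁻³ m
α₁L₁ = 4.49029×10⁻⁵, α₂L₂ = 2.15798×10⁻⁵ → Δ(αL) = 2.33231×10⁻⁵ m/K
ΔT = 9.50×10⁻³ / 2.33231×10⁻⁵ = 407.321 K, so T = 22.5 + 407.321 = 429.821 °C

T = 429.8 °C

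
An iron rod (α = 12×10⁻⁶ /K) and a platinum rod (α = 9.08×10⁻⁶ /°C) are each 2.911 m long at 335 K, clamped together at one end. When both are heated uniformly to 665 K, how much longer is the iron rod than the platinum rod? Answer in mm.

ΔT = 330 K
iron: ΔL = 12×10⁻⁶ × 2.911 m × 330 = 1.1528×10⁻² m = 11.528 mm
platinum: ΔL = 9.08×10⁻⁶ × 2.911 m × 330 = 8.7225×10⁻³ m = 8.7225 mm
difference = 11.528 − 8.7225 = 2.8055 mm

2.81 mm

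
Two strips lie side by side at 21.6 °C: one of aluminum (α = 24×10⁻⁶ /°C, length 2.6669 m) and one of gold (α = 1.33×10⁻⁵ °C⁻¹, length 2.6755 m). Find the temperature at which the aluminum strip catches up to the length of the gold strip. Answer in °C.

Equal length when α₁L₁ΔT − α₂L₂ΔT = L₂ − L₁ = 8.60×10⁻³ m
α₁L₁ = 6.40056×10⁻⁵, α₂L₂ = 3.558415×10⁻⁵ → Δ(αL) = 2.842145×10⁻⁵ m/K
ΔT = 8.60×10⁻³ / 2.842145×10⁻⁵ = 302.588 K, so T = 21.6 + 302.588 = 324.188 °C

T = 324.2 °C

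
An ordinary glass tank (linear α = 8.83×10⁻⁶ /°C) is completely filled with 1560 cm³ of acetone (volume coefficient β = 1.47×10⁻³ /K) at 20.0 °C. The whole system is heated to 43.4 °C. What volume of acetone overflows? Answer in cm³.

The tank also expands: β_container ≈ 3α = 2.649×10⁻⁵ /K
Net overflow = V₀(β_liq − 3α_cont)ΔT
β − 3α = 1.47×10⁻³ − 2.649×10⁻⁵ = 1.44351×10⁻³ /K; ΔT = 23.4 K
ΔV = 1560 × 1.44351×10⁻³ × 23.4 = 52.7 cm³

52.7 cm³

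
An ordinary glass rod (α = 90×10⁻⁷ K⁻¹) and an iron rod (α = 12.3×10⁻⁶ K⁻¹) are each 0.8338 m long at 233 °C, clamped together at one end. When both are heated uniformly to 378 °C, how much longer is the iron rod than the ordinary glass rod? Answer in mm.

0.399 mm

ΔT = 145 K
ordinary glass: ΔL = 90×10⁻⁷ × 0.8338 m × 145 = 1.0881×10⁻³ m = 1.0881 mm
iron: ΔL = 12.3×10⁻⁶ × 0.8338 m × 145 = 1.4871×10⁻³ m = 1.4871 mm
difference = 1.4871 − 1.0881 = 0.3990 mm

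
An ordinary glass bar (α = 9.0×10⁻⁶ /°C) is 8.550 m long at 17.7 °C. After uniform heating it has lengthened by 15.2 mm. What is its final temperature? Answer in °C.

ΔL = αL₀ΔT ⇒ ΔT = ΔL / (αL₀)
ΔT = 15.2×10⁻³ m / (9.0×10⁻⁶ × 8.550 m) = 197.53 K
T = 17.7 + 197.53 = 215.23 °C

T = 215 °C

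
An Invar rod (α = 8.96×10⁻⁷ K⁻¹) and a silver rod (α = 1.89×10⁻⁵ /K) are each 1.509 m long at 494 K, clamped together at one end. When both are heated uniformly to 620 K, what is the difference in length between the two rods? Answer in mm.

ΔT = 126 K
Invar: ΔL = 8.96×10⁻⁷ × 1.509 m × 126 = 1.7036×10⁻⁴ m = 0.17036 mm
silver: ΔL = 1.89×10⁻⁵ × 1.509 m × 126 = 3.5935×10⁻³ m = 3.5935 mm
difference = 3.5935 − 0.17036 = 3.42314 mm

3.42 mm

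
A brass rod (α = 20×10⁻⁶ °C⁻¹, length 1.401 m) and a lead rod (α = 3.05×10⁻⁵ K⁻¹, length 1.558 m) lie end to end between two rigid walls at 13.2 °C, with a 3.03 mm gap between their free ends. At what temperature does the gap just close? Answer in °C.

T = 53.3 °C

Gap closes when ΔL₁ + ΔL₂ = 3.03 mm = 3.03×10⁻³ m
(α₁L₁ + α₂L₂)ΔT = g
α₁L₁ + α₂L₂ = 20×10⁻⁶×1.401 + 3.05×10⁻⁵×1.558 = 7.5539×10⁻⁵ m/K
ΔT = 3.03×10⁻³ / 7.5539×10⁻⁵ = 40.112 K
T = 13.2 + 40.112 = 53.312 °C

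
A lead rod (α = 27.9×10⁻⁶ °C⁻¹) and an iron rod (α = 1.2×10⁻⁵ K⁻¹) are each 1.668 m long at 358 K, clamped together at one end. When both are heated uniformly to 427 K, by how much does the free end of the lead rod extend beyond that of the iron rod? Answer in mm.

ΔT = 69 K
lead: ΔL = 27.9×10⁻⁶ × 1.668 m × 69 = 3.2111×10⁻³ m = 3.2111 mm
iron: ΔL = 1.2×10⁻⁵ × 1.668 m × 69 = 1.3811×10⁻³ m = 1.3811 mm
difference = 3.2111 − 1.3811 = 1.8300 mm

1.83 mm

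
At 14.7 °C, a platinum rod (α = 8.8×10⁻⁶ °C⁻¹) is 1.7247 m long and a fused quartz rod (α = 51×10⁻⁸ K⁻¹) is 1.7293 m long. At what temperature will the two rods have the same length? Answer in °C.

T = 336.5 °C

Equal length when α₁L₁ΔT − α₂L₂ΔT = L₂ − L₁ = 4.60×10⁻³ m
α₁L₁ = 1.517736×10⁻⁵, α₂L₂ = 8.81943×10⁻⁷ → Δ(αL) = 1.4295417×10⁻⁵ m/K
ΔT = 4.60×10⁻³ / 1.4295417×10⁻⁵ = 321.781 K, so T = 14.7 + 321.781 = 336.481 °C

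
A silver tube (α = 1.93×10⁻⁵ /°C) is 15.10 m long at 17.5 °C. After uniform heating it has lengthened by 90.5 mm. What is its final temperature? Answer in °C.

T = 328 °C

ΔL = αL₀ΔT ⇒ ΔT = ΔL / (αL₀)
ΔT = 90.5×10⁻³ m / (1.93×10⁻⁵ × 15.10 m) = 310.54 K
T = 17.5 + 310.54 = 328.04 °C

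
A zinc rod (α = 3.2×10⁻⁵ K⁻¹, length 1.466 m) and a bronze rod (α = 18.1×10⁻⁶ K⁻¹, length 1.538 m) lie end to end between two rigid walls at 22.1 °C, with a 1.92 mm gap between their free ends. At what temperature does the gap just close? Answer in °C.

Gap closes when ΔL₁ + ΔL₂ = 1.92 mm = 1.92×10⁻³ m
(α₁L₁ + α₂L₂)ΔT = g
α₁L₁ + α₂L₂ = 3.2×10⁻⁵×1.466 + 18.1×10⁻⁶×1.538 = 7.47498×10⁻⁵ m/K
ΔT = 1.92×10⁻³ / 7.47498×10⁻⁵ = 25.686 K
T = 22.1 + 25.686 = 47.786 °C

T = 47.8 °C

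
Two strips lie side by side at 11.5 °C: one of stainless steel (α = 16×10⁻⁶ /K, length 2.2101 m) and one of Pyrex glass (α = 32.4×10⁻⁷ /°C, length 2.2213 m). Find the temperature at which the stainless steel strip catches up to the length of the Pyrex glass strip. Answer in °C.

T = 409.2 °C

L₁(1 + α₁ΔT) = L₂(1 + α₂ΔT) ⇒ ΔT = (L₂ − L₁)/(α₁L₁ − α₂L₂)
L₂ − L₁ = 2.2213 − 2.2101 = 1.12×10⁻² m
α₁L₁ − α₂L₂ = 16×10⁻⁶×2.2101 − 32.4×10⁻⁷×2.2213 = 2.8164588×10⁻⁵ m/K
ΔT = 1.12×10⁻² / 2.8164588×10⁻⁵ = 397.662 K
T = 11.5 + 397.662 = 409.162 °C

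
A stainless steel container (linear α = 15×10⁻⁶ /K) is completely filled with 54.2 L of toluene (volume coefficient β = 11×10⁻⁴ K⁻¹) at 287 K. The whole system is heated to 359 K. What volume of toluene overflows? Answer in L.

The container also expands: β_container ≈ 3α = 4.5×10⁻⁵ /K
Net overflow = V₀(β_liq − 3α_cont)ΔT
β − 3α = 1.10×10⁻³ − 4.5×10⁻⁵ = 1.055×10⁻³ /K; ΔT = 72 K
ΔV = 54.2 × 1.055×10⁻³ × 72 = 4.12 L

4.12 L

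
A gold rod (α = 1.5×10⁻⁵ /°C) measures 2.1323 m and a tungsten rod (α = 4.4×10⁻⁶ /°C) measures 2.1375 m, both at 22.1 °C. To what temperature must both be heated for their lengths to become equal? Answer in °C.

T = 252.4 °C

Equal length when α₁L₁ΔT − α₂L₂ΔT = L₂ − L₁ = 5.20×10⁻³ m
α₁L₁ = 3.19845×10⁻⁵, α₂L₂ = 9.405×10⁻⁶ → Δ(αL) = 2.25795×10⁻⁵ m/K
ΔT = 5.20×10⁻³ / 2.25795×10⁻⁵ = 230.297 K, so T = 22.1 + 230.297 = 252.397 °C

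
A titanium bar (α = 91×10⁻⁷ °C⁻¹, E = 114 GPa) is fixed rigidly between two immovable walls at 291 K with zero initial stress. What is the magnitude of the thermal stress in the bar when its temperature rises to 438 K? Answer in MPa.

σ = 152 MPa

Fully constrained: the free strain ε = αΔT is blocked, so σ = Eε = EαΔT.
|ΔT| = 147 K
σ = 114×10⁹ × 91×10⁻⁷ × 147 = 1.52×10⁸ Pa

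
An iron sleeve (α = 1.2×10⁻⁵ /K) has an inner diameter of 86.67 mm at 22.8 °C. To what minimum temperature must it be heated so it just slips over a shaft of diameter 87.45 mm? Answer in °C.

Required Δd = 87.45 − 86.67 = 0.78 mm
Δd = αd₀ΔT ⇒ ΔT = Δd/(αd₀) = 0.78 / (1.2×10⁻⁵ × 86.67) = 749.97 K
T_min = 22.8 + 749.97 = 772.77 °C

T = 773 °C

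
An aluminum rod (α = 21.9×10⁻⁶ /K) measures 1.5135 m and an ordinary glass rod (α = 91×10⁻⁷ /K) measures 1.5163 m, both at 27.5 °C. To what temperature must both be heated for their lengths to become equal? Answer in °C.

T = 172.2 °C

Equal length when α₁L₁ΔT − α₂L₂ΔT = L₂ − L₁ = 2.80×10⁻³ m
α₁L₁ = 3.314565×10⁻⁵, α₂L₂ = 1.379833×10⁻⁵ → Δ(αL) = 1.934732×10⁻⁵ m/K
ΔT = 2.80×10⁻³ / 1.934732×10⁻⁵ = 144.723 K, so T = 27.5 + 144.723 = 172.223 °C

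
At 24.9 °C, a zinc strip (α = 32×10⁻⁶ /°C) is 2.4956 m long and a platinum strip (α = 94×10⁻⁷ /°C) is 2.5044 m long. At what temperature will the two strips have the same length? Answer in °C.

Equal length when α₁L₁ΔT − α₂L₂ΔT = L₂ − L₁ = 8.80×10⁻³ m
α₁L₁ = 7.98592×10⁻⁵, α₂L₂ = 2.354136×10⁻⁵ → Δ(αL) = 5.631784×10⁻⁵ m/K
ΔT = 8.80×10⁻³ / 5.631784×10⁻⁵ = 156.256 K, so T = 24.9 + 156.256 = 181.156 °C

T = 181.2 °C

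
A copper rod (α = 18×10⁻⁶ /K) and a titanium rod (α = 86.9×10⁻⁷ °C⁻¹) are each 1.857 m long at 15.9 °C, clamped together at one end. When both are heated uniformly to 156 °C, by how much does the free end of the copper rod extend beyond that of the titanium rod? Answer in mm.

2.42 mm

ΔT = 140.1 K
copper: ΔL = 18×10⁻⁶ × 1.857 m × 140.1 = 4.6830×10⁻³ m = 4.6830 mm
titanium: ΔL = 86.9×10⁻⁷ × 1.857 m × 140.1 = 2.2608×10⁻³ m = 2.2608 mm
difference = 4.6830 − 2.2608 = 2.4222 mm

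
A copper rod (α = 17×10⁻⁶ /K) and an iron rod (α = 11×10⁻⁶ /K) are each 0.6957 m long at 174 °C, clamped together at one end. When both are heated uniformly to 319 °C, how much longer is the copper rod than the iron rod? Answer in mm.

0.605 mm

ΔT = 145 K
copper: ΔL = 17×10⁻⁶ × 0.6957 m × 145 = 1.7149×10⁻³ m = 1.7149 mm
iron: ΔL = 11×10⁻⁶ × 0.6957 m × 145 = 1.1096×10⁻³ m = 1.1096 mm
difference = 1.7149 − 1.1096 = 0.6053 mm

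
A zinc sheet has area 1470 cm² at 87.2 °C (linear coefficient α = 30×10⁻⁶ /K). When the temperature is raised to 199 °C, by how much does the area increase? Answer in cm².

Area coefficient ≈ 2α; |ΔT| = 111.8 K
ΔA = 2αA₀ΔT = 2(30×10⁻⁶)(1470)(111.8) = 9.86 cm²

ΔA = 9.86 cm²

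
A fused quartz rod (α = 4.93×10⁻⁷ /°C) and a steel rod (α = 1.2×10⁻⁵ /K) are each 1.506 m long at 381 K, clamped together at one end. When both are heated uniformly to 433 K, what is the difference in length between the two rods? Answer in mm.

0.901 mm

ΔT = 52 K
fused quartz: ΔL = 4.93×10⁻⁷ × 1.506 m × 52 = 3.8608×10⁻⁵ m = 0.038608 mm
steel: ΔL = 1.2×10⁻⁵ × 1.506 m × 52 = 9.3974×10⁻⁴ m = 0.93974 mm
difference = 0.93974 − 0.038608 = 0.901132 mm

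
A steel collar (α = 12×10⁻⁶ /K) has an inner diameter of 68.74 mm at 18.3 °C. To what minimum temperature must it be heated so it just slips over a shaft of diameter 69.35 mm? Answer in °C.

Required Δd = 69.35 − 68.74 = 0.61 mm
Δd = αd₀ΔT ⇒ ΔT = Δd/(αd₀) = 0.61 / (12×10⁻⁶ × 68.74) = 739.50 K
T_min = 18.3 + 739.50 = 757.80 °C

T = 758 °C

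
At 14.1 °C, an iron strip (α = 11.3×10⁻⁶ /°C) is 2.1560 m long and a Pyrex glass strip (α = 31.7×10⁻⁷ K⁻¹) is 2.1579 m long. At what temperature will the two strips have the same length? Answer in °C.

L₁(1 + α₁ΔT) = L₂(1 + α₂ΔT) ⇒ ΔT = (L₂ − L₁)/(α₁L₁ − α₂L₂)
L₂ − L₁ = 2.1579 − 2.1560 = 1.90×10⁻³ m
α₁L₁ − α₂L₂ = 11.3×10⁻⁶×2.1560 − 31.7×10⁻⁷×2.1579 = 1.7522257×10⁻⁵ m/K
ΔT = 1.90×10⁻³ / 1.7522257×10⁻⁵ = 108.434 K
T = 14.1 + 108.434 = 122.534 °C

T = 122.5 °C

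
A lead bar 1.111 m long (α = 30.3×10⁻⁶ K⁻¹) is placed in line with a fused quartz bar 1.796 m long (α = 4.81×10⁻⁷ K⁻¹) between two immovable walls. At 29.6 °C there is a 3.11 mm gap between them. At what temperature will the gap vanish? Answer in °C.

T = 120 °C

α₁L₁ = 3.36633×10⁻⁵ m/K, α₂L₂ = 8.63876×10⁻⁷ m/K → total 3.4527176×10⁻⁵ m/K
ΔT = g/(α₁L₁+α₂L₂) = 3.11×10⁻³ / 3.4527176×10⁻⁵ = 90.07 K
T = 29.6 + 90.07 = 119.67 °C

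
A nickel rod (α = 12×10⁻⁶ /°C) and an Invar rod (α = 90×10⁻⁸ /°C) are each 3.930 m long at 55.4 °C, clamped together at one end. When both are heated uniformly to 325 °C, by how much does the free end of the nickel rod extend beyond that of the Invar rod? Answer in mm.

11.8 mm

ΔT = 269.6 K
nickel: ΔL = 12×10⁻⁶ × 3.930 m × 269.6 = 1.2714×10⁻² m = 12.714 mm
Invar: ΔL = 90×10⁻⁸ × 3.930 m × 269.6 = 9.5358×10⁻⁴ m = 0.95358 mm
difference = 12.714 − 0.95358 = 11.76042 mm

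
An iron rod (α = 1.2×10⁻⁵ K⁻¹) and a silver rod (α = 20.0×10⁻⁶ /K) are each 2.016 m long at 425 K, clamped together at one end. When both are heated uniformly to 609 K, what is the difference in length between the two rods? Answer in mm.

ΔT = 184 K
iron: ΔL = 1.2×10⁻⁵ × 2.016 m × 184 = 4.4513×10⁻³ m = 4.4513 mm
silver: ΔL = 20.0×10⁻⁶ × 2.016 m × 184 = 7.4189×10⁻³ m = 7.4189 mm
difference = 7.4189 − 4.4513 = 2.9676 mm

2.97 mm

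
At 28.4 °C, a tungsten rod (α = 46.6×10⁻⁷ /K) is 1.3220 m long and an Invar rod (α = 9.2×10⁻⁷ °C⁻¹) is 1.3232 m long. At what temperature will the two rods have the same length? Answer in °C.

Equal length when α₁L₁ΔT − α₂L₂ΔT = L₂ − L₁ = 1.20×10⁻³ m
α₁L₁ = 6.16052×10⁻⁶, α₂L₂ = 1.217344×10⁻⁶ → Δ(αL) = 4.943176×10⁻⁶ m/K
ΔT = 1.20×10⁻³ / 4.943176×10⁻⁶ = 242.759 K, so T = 28.4 + 242.759 = 271.159 °C

T = 271.2 °C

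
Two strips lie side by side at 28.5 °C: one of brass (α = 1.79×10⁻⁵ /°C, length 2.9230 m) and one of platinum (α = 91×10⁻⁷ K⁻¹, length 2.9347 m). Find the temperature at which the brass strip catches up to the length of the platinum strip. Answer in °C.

T = 485.2 °C

L₁(1 + α₁ΔT) = L₂(1 + α₂ΔT) ⇒ ΔT = (L₂ − L₁)/(α₁L₁ − α₂L₂)
L₂ − L₁ = 2.9347 − 2.9230 = 1.17×10⁻² m
α₁L₁ − α₂L₂ = 1.79×10⁻⁵×2.9230 − 91×10⁻⁷×2.9347 = 2.561593×10⁻⁵ m/K
ΔT = 1.17×10⁻² / 2.561593×10⁻⁵ = 456.747 K
T = 28.5 + 456.747 = 485.247 °C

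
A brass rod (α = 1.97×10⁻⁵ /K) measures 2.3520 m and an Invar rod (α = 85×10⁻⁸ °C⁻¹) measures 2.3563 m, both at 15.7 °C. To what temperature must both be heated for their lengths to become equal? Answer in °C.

L₁(1 + α₁ΔT) = L₂(1 + α₂ΔT) ⇒ ΔT = (L₂ − L₁)/(α₁L₁ − α₂L₂)
L₂ − L₁ = 2.3563 − 2.3520 = 4.30×10⁻³ m
α₁L₁ − α₂L₂ = 1.97×10⁻⁵×2.3520 − 85×10⁻⁸×2.3563 = 4.4331545×10⁻⁵ m/K
ΔT = 4.30×10⁻³ / 4.4331545×10⁻⁵ = 96.996 K
T = 15.7 + 96.996 = 112.696 °C

T = 112.7 °C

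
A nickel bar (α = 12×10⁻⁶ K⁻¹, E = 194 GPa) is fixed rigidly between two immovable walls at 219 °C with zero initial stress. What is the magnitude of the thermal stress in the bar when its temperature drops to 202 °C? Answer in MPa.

Fully constrained: the free strain ε = αΔT is blocked, so σ = Eε = EαΔT.
|ΔT| = 17 K
σ = 194×10⁹ × 12×10⁻⁶ × 17 = 3.96×10⁷ Pa

σ = 39.6 MPa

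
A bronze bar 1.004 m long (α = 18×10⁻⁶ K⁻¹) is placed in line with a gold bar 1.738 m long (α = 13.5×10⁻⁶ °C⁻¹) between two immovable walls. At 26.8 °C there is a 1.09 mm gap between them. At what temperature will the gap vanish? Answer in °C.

T = 53.0 °C

α₁L₁ = 1.8072×10⁻⁵ m/K, α₂L₂ = 2.3463×10⁻⁵ m/K → total 4.1535×10⁻⁵ m/K
ΔT = g/(α₁L₁+α₂L₂) = 1.09×10⁻³ / 4.1535×10⁻⁵ = 26.243 K
T = 26.8 + 26.243 = 53.043 °C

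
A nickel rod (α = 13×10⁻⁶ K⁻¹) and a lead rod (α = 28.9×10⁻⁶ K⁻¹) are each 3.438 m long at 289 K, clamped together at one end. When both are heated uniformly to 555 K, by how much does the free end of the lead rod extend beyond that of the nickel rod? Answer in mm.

14.5 mm

ΔT = 266 K
nickel: ΔL = 13×10⁻⁶ × 3.438 m × 266 = 1.1889×10⁻² m = 11.889 mm
lead: ΔL = 28.9×10⁻⁶ × 3.438 m × 266 = 2.6429×10⁻² m = 26.429 mm
difference = 26.429 − 11.889 = 14.540 mm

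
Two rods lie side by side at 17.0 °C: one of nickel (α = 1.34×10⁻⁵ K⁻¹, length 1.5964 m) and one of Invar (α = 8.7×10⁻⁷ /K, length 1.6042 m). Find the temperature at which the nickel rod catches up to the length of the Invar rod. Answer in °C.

L₁(1 + α₁ΔT) = L₂(1 + α₂ΔT) ⇒ ΔT = (L₂ − L₁)/(α₁L₁ − α₂L₂)
L₂ − L₁ = 1.6042 − 1.5964 = 7.80×10⁻³ m
α₁L₁ − α₂L₂ = 1.34×10⁻⁵×1.5964 − 8.7×10⁻⁷×1.6042 = 1.9996106×10⁻⁵ m/K
ΔT = 7.80×10⁻³ / 1.9996106×10⁻⁵ = 390.076 K
T = 17.0 + 390.076 = 407.076 °C

T = 407.1 °C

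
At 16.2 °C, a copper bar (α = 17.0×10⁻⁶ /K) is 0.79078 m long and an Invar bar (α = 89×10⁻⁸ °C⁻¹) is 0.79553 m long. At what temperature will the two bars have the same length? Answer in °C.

T = 389.2 °C

L₁(1 + α₁ΔT) = L₂(1 + α₂ΔT) ⇒ ΔT = (L₂ − L₁)/(α₁L₁ − α₂L₂)
L₂ − L₁ = 0.79553 − 0.79078 = 4.75×10⁻³ m
α₁L₁ − α₂L₂ = 17.0×10⁻⁶×0.79078 − 89×10⁻⁸×0.79553 = 1.27352383×10⁻⁵ m/K
ΔT = 4.75×10⁻³ / 1.27352383×10⁻⁵ = 372.981 K
T = 16.2 + 372.981 = 389.181 °C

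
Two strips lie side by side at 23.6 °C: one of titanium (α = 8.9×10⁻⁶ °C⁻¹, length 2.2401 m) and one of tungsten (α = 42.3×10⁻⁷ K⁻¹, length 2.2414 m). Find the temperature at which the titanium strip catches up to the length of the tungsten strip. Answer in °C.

T = 147.9 °C

Equal length when α₁L₁ΔT − α₂L₂ΔT = L₂ − L₁ = 1.30×10⁻³ m
α₁L₁ = 1.993689×10⁻⁵, α₂L₂ = 9.481122×10⁻⁶ → Δ(αL) = 1.0455768×10⁻⁵ m/K
ΔT = 1.30×10⁻³ / 1.0455768×10⁻⁵ = 124.333 K, so T = 23.6 + 124.333 = 147.933 °C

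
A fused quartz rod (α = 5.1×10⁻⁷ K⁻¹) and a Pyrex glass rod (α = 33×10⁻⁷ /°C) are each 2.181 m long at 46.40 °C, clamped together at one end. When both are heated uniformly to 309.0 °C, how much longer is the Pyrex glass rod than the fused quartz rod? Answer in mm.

1.60 mm

ΔT = 262.60 K
fused quartz: ΔL = 5.1×10⁻⁷ × 2.181 m × 262.60 = 2.9209×10⁻⁴ m = 0.29209 mm
Pyrex glass: ΔL = 33×10⁻⁷ × 2.181 m × 262.60 = 1.8900×10⁻³ m = 1.8900 mm
difference = 1.8900 − 0.29209 = 1.59791 mm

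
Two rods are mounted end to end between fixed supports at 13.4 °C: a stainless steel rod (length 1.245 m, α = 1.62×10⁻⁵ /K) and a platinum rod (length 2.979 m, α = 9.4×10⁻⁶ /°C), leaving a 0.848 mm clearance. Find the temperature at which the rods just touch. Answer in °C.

T = 31.0 °C

Gap closes when ΔL₁ + ΔL₂ = 0.848 mm = 8.48×10⁻⁴ m
(α₁L₁ + α₂L₂)ΔT = g
α₁L₁ + α₂L₂ = 1.62×10⁻⁵×1.245 + 9.4×10⁻⁶×2.979 = 4.81716×10⁻⁵ m/K
ΔT = 8.48×10⁻⁴ / 4.81716×10⁻⁵ = 17.604 K
T = 13.4 + 17.604 = 31.004 °C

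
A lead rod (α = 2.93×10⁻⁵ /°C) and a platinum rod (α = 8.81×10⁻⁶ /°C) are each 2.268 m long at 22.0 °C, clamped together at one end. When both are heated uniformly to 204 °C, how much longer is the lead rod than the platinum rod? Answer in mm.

8.46 mm

ΔT = 182.0 K
lead: ΔL = 2.93×10⁻⁵ × 2.268 m × 182.0 = 1.2094×10⁻² m = 12.094 mm
platinum: ΔL = 8.81×10⁻⁶ × 2.268 m × 182.0 = 3.6366×10⁻³ m = 3.6366 mm
difference = 12.094 − 3.6366 = 8.4574 mm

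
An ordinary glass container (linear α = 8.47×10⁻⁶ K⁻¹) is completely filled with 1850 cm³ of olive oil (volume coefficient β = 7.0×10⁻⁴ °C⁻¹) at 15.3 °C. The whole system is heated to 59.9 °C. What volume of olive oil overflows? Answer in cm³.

55.7 cm³

The container also expands: β_container ≈ 3α = 2.541×10⁻⁵ /K
Net overflow = V₀(β_liq − 3α_cont)ΔT
β − 3α = 7.00×10⁻⁴ − 2.541×10⁻⁵ = 6.7459×10⁻⁴ /K; ΔT = 44.6 K
ΔV = 1850 × 6.7459×10⁻⁴ × 44.6 = 55.7 cm³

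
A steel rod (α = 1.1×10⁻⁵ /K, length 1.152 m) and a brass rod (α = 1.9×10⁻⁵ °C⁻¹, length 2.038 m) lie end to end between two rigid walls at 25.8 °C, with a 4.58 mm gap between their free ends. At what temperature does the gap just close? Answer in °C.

α₁L₁ = 1.2672×10⁻⁵ m/K, α₂L₂ = 3.8722×10⁻⁵ m/K → total 5.1394×10⁻⁵ m/K
ΔT = g/(α₁L₁+α₂L₂) = 4.58×10⁻³ / 5.1394×10⁻⁵ = 89.12 K
T = 25.8 + 89.12 = 114.92 °C

T = 115 °C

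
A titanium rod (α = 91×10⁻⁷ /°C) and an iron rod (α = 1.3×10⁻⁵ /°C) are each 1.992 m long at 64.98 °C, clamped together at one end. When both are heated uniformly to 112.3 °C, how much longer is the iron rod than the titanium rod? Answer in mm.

0.368 mm

ΔT = 47.32 K
titanium: ΔL = 91×10⁻⁷ × 1.992 m × 47.32 = 8.5778×10⁻⁴ m = 0.85778 mm
iron: ΔL = 1.3×10⁻⁵ × 1.992 m × 47.32 = 1.2254×10⁻³ m = 1.2254 mm
difference = 1.2254 − 0.85778 = 0.36762 mm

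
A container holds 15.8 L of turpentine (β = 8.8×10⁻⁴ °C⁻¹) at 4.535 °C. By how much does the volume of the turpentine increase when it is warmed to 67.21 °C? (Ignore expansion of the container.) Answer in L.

ΔV = 0.871 L

|ΔT| = |67.21 − 4.535| = 62.675 K
ΔV = βV₀ΔT = (8.8×10⁻⁴)(15.8)(62.675) = 0.871 L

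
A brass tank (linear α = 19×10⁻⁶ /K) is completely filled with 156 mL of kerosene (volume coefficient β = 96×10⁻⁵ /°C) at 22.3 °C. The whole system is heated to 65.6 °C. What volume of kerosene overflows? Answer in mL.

The tank also expands: β_container ≈ 3α = 5.7×10⁻⁵ /K
Net overflow = V₀(β_liq − 3α_cont)ΔT
β − 3α = 9.60×10⁻⁴ − 5.7×10⁻⁵ = 9.03×10⁻⁴ /K; ΔT = 43.3 K
ΔV = 156 × 9.03×10⁻⁴ × 43.3 = 6.10 mL

6.10 mL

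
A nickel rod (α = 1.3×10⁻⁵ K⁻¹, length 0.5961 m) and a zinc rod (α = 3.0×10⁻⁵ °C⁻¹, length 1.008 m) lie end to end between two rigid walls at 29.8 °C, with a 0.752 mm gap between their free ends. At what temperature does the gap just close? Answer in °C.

T = 49.6 °C

Gap closes when ΔL₁ + ΔL₂ = 0.752 mm = 7.52×10⁻⁴ m
(α₁L₁ + α₂L₂)ΔT = g
α₁L₁ + α₂L₂ = 1.3×10⁻⁵×0.5961 + 3.0×10⁻⁵×1.008 = 3.79893×10⁻⁵ m/K
ΔT = 7.52×10⁻⁴ / 3.79893×10⁻⁵ = 19.795 K
T = 29.8 + 19.795 = 49.595 °C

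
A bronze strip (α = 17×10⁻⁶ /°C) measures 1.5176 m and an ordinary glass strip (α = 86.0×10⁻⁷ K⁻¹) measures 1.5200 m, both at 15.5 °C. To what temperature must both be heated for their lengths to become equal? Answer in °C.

T = 204.1 °C

Equal length when α₁L₁ΔT − α₂L₂ΔT = L₂ − L₁ = 2.40×10⁻³ m
α₁L₁ = 2.57992×10⁻⁵, α₂L₂ = 1.3072×10⁻⁵ → Δ(αL) = 1.27272×10⁻⁵ m/K
ΔT = 2.40×10⁻³ / 1.27272×10⁻⁵ = 188.573 K, so T = 15.5 + 188.573 = 204.073 °C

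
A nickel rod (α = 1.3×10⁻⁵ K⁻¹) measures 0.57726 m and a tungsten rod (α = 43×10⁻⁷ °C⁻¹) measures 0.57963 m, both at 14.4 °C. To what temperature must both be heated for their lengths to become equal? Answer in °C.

Equal length when α₁L₁ΔT − α₂L₂ΔT = L₂ − L₁ = 2.37×10⁻³ m
α₁L₁ = 7.50438×10⁻⁶, α₂L₂ = 2.492409×10⁻⁶ → Δ(αL) = 5.011971×10⁻⁶ m/K
ΔT = 2.37×10⁻³ / 5.011971×10⁻⁶ = 472.868 K, so T = 14.4 + 472.868 = 487.268 °C

T = 487.3 °C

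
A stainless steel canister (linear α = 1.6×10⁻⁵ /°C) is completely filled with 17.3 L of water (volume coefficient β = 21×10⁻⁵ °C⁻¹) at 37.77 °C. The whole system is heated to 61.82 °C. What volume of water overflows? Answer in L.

0.0674 L

The canister also expands: β_container ≈ 3α = 4.8×10⁻⁵ /K
Net overflow = V₀(β_liq − 3α_cont)ΔT
β − 3α = 2.10×10⁻⁴ − 4.8×10⁻⁵ = 1.62×10⁻⁴ /K; ΔT = 24.05 K
ΔV = 17.3 × 1.62×10⁻⁴ × 24.05 = 0.0674 L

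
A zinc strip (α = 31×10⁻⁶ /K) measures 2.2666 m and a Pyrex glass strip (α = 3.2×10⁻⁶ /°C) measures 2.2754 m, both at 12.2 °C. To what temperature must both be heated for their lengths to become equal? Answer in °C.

L₁(1 + α₁ΔT) = L₂(1 + α₂ΔT) ⇒ ΔT = (L₂ − L₁)/(α₁L₁ − α₂L₂)
L₂ − L₁ = 2.2754 − 2.2666 = 8.80×10⁻³ m
α₁L₁ − α₂L₂ = 31×10⁻⁶×2.2666 − 3.2×10⁻⁶×2.2754 = 6.298332×10⁻⁵ m/K
ΔT = 8.80×10⁻³ / 6.298332×10⁻⁵ = 139.720 K
T = 12.2 + 139.720 = 151.920 °C

T = 151.9 °C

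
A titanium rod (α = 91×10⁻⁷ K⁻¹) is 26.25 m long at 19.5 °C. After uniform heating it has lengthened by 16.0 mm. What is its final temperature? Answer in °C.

T = 86.5 °C

ΔL = αL₀ΔT ⇒ ΔT = ΔL / (αL₀)
ΔT = 16.0×10⁻³ m / (91×10⁻⁷ × 26.25 m) = 66.981 K
T = 19.5 + 66.981 = 86.481 °C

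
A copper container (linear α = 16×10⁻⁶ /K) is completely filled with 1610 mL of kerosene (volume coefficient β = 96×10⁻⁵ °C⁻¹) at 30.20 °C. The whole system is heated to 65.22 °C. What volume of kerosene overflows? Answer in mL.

The container also expands: β_container ≈ 3α = 4.8×10⁻⁵ /K
Net overflow = V₀(β_liq − 3α_cont)ΔT
β − 3α = 9.60×10⁻⁴ − 4.8×10⁻⁵ = 9.12×10⁻⁴ /K; ΔT = 35.02 K
ΔV = 1610 × 9.12×10⁻⁴ × 35.02 = 51.4 mL

51.4 mL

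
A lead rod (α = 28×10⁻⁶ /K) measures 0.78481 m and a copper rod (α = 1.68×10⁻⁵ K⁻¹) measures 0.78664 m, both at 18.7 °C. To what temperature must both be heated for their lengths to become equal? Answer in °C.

L₁(1 + α₁ΔT) = L₂(1 + α₂ΔT) ⇒ ΔT = (L₂ − L₁)/(α₁L₁ − α₂L₂)
L₂ − L₁ = 0.78664 − 0.78481 = 1.83×10⁻³ m
α₁L₁ − α₂L₂ = 28×10⁻⁶×0.78481 − 1.68×10⁻⁵×0.78664 = 8.759128×10⁻⁶ m/K
ΔT = 1.83×10⁻³ / 8.759128×10⁻⁶ = 208.925 K
T = 18.7 + 208.925 = 227.625 °C

T = 227.6 °C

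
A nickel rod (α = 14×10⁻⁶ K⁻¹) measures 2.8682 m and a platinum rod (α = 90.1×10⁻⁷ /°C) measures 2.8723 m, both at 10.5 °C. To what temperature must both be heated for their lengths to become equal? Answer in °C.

T = 297.7 °C

L₁(1 + α₁ΔT) = L₂(1 + α₂ΔT) ⇒ ΔT = (L₂ − L₁)/(α₁L₁ − α₂L₂)
L₂ − L₁ = 2.8723 − 2.8682 = 4.10×10⁻³ m
α₁L₁ − α₂L₂ = 14×10⁻⁶×2.8682 − 90.1×10⁻⁷×2.8723 = 1.4275377×10⁻⁵ m/K
ΔT = 4.10×10⁻³ / 1.4275377×10⁻⁵ = 287.208 K
T = 10.5 + 287.208 = 297.708 °C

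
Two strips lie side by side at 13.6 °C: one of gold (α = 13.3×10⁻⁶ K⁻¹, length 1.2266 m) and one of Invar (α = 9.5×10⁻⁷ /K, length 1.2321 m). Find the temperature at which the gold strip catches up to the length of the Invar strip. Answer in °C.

T = 376.8 °C

L₁(1 + α₁ΔT) = L₂(1 + α₂ΔT) ⇒ ΔT = (L₂ − L₁)/(α₁L₁ − α₂L₂)
L₂ − L₁ = 1.2321 − 1.2266 = 5.50×10⁻³ m
α₁L₁ − α₂L₂ = 13.3×10⁻⁶×1.2266 − 9.5×10⁻⁷×1.2321 = 1.5143285×10⁻⁵ m/K
ΔT = 5.50×10⁻³ / 1.5143285×10⁻⁵ = 363.197 K
T = 13.6 + 363.197 = 376.797 °C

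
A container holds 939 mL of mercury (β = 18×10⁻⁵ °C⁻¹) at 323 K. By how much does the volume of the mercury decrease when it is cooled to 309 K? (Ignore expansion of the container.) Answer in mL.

ΔV = 2.37 mL

|ΔT| = |309 − 323| = 14 K
ΔV = βV₀ΔT = (18×10⁻⁵)(939)(14) = 2.37 mL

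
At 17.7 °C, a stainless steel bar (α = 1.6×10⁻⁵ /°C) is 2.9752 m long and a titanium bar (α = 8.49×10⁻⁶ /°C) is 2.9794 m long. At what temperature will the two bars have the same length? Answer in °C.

T = 206.0 °C

Equal length when α₁L₁ΔT − α₂L₂ΔT = L₂ − L₁ = 4.20×10⁻³ m
α₁L₁ = 4.76032×10⁻⁵, α₂L₂ = 2.5295106×10⁻⁵ → Δ(αL) = 2.2308094×10⁻⁵ m/K
ΔT = 4.20×10⁻³ / 2.2308094×10⁻⁵ = 188.272 K, so T = 17.7 + 188.272 = 205.972 °C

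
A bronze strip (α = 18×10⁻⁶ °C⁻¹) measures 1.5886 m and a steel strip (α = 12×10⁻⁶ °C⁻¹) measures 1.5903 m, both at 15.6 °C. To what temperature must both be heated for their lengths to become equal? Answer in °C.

L₁(1 + α₁ΔT) = L₂(1 + α₂ΔT) ⇒ ΔT = (L₂ − L₁)/(α₁L₁ − α₂L₂)
L₂ − L₁ = 1.5903 − 1.5886 = 1.70×10⁻³ m
α₁L₁ − α₂L₂ = 18×10⁻⁶×1.5886 − 12×10⁻⁶×1.5903 = 9.5112×10⁻⁶ m/K
ΔT = 1.70×10⁻³ / 9.5112×10⁻⁶ = 178.737 K
T = 15.6 + 178.737 = 194.337 °C

T = 194.3 °C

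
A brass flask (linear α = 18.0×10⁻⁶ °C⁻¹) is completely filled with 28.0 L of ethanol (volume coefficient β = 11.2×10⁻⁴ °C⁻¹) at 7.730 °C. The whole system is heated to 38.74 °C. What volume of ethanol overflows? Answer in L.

The flask also expands: β_container ≈ 3α = 5.4×10⁻⁵ /K
Net overflow = V₀(β_liq − 3α_cont)ΔT
β − 3α = 1.12×10⁻³ − 5.4×10⁻⁵ = 1.066×10⁻³ /K; ΔT = 31.010 K
ΔV = 28.0 × 1.066×10⁻³ × 31.010 = 0.926 L

0.926 L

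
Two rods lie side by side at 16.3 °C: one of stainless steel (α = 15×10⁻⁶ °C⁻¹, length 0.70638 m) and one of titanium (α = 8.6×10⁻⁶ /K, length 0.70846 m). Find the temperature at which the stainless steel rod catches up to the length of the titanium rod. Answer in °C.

T = 478.2 °C

Equal length when α₁L₁ΔT − α₂L₂ΔT = L₂ − L₁ = 2.08×10⁻³ m
α₁L₁ = 1.05957×10⁻⁵, α₂L₂ = 6.092756×10⁻⁶ → Δ(αL) = 4.502944×10⁻⁶ m/K
ΔT = 2.08×10⁻³ / 4.502944×10⁻⁶ = 461.920 K, so T = 16.3 + 461.920 = 478.220 °C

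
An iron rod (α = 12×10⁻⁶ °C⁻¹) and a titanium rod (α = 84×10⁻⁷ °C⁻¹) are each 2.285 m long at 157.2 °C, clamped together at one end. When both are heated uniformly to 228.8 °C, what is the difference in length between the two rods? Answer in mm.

ΔT = 71.6 K
iron: ΔL = 12×10⁻⁶ × 2.285 m × 71.6 = 1.9633×10⁻³ m = 1.9633 mm
titanium: ΔL = 84×10⁻⁷ × 2.285 m × 71.6 = 1.3743×10⁻³ m = 1.3743 mm
difference = 1.9633 − 1.3743 = 0.5890 mm

0.589 mm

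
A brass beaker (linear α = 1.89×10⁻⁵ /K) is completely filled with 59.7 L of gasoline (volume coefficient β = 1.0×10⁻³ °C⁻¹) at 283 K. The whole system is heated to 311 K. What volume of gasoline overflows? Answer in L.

1.58 L

The beaker also expands: β_container ≈ 3α = 5.67×10⁻⁵ /K
Net overflow = V₀(β_liq − 3α_cont)ΔT
β − 3α = 1.00×10⁻³ − 5.67×10⁻⁵ = 9.433×10⁻⁴ /K; ΔT = 28 K
ΔV = 59.7 × 9.433×10⁻⁴ × 28 = 1.58 L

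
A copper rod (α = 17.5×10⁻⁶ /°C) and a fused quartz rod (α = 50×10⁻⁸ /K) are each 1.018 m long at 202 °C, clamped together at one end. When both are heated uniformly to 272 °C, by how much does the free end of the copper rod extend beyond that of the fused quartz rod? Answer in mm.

ΔT = 70 K
copper: ΔL = 17.5×10⁻⁶ × 1.018 m × 70 = 1.2470×10⁻³ m = 1.2470 mm
fused quartz: ΔL = 50×10⁻⁸ × 1.018 m × 70 = 3.5630×10⁻⁵ m = 0.035630 mm
difference = 1.2470 − 0.035630 = 1.21137 mm

1.21 mm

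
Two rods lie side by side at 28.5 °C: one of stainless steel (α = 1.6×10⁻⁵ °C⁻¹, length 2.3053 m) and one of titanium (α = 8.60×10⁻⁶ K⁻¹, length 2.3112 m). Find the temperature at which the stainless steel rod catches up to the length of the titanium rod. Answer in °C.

T = 375.4 °C

Equal length when α₁L₁ΔT − α₂L₂ΔT = L₂ − L₁ = 5.90×10⁻³ m
α₁L₁ = 3.68848×10⁻⁵, α₂L₂ = 1.987632×10⁻⁵ → Δ(αL) = 1.700848×10⁻⁵ m/K
ΔT = 5.90×10⁻³ / 1.700848×10⁻⁵ = 346.886 K, so T = 28.5 + 346.886 = 375.386 °C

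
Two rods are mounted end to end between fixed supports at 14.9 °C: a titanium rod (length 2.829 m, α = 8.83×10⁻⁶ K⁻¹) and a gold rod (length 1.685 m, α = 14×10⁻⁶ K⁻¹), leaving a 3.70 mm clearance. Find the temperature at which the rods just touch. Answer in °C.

Gap closes when ΔL₁ + ΔL₂ = 3.70 mm = 3.70×10⁻³ m
(α₁L₁ + α₂L₂)ΔT = g
α₁L₁ + α₂L₂ = 8.83×10⁻⁶×2.829 + 14×10⁻⁶×1.685 = 4.857007×10⁻⁵ m/K
ΔT = 3.70×10⁻³ / 4.857007×10⁻⁵ = 76.179 K
T = 14.9 + 76.179 = 91.079 °C

T = 91.1 °C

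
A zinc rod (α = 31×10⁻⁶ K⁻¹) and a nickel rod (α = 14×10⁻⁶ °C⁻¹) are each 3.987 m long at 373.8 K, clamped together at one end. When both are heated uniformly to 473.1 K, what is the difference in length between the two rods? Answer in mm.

6.73 mm

ΔT = 99.3 K
zinc: ΔL = 31×10⁻⁶ × 3.987 m × 99.3 = 1.2273×10⁻² m = 12.273 mm
nickel: ΔL = 14×10⁻⁶ × 3.987 m × 99.3 = 5.5427×10⁻³ m = 5.5427 mm
difference = 12.273 − 5.5427 = 6.7303 mm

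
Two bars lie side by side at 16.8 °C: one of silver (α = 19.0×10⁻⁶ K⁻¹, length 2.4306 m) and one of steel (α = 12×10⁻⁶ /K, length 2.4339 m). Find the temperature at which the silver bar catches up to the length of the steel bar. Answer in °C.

T = 211.2 °C

Equal length when α₁L₁ΔT − α₂L₂ΔT = L₂ − L₁ = 3.30×10⁻³ m
α₁L₁ = 4.61814×10⁻⁵, α₂L₂ = 2.92068×10⁻⁵ → Δ(αL) = 1.69746×10⁻⁵ m/K
ΔT = 3.30×10⁻³ / 1.69746×10⁻⁵ = 194.408 K, so T = 16.8 + 194.408 = 211.208 °C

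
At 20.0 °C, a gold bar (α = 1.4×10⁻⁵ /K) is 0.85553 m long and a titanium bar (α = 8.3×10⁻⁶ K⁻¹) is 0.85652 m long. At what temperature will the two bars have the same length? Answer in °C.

L₁(1 + α₁ΔT) = L₂(1 + α₂ΔT) ⇒ ΔT = (L₂ − L₁)/(α₁L₁ − α₂L₂)
L₂ − L₁ = 0.85652 − 0.85553 = 9.90×10⁻⁴ m
α₁L₁ − α₂L₂ = 1.4×10⁻⁵×0.85553 − 8.3×10⁻⁶×0.85652 = 4.868304×10⁻⁶ m/K
ΔT = 9.90×10⁻⁴ / 4.868304×10⁻⁶ = 203.356 K
T = 20.0 + 203.356 = 223.356 °C

T = 223.4 °C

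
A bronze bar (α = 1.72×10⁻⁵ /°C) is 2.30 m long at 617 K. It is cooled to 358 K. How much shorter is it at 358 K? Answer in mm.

|ΔT| = |358 − 617| = 259 K
ΔL = αL₀ΔT = (1.72×10⁻⁵)(2.30)(259) = 1.02×10⁻² m

ΔL = 10.2 mm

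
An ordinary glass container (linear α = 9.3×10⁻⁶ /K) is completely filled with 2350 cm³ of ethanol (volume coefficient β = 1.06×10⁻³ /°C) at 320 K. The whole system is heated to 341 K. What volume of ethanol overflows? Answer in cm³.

50.9 cm³

The container also expands: β_container ≈ 3α = 2.79×10⁻⁵ /K
Net overflow = V₀(β_liq − 3α_cont)ΔT
β − 3α = 1.06×10⁻³ − 2.79×10⁻⁵ = 1.0321×10⁻³ /K; ΔT = 21 K
ΔV = 2350 × 1.0321×10⁻³ × 21 = 50.9 cm³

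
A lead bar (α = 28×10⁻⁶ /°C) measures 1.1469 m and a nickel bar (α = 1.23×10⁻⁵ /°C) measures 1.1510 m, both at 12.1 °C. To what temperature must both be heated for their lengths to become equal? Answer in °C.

Equal length when α₁L₁ΔT − α₂L₂ΔT = L₂ − L₁ = 4.10×10⁻³ m
α₁L₁ = 3.21132×10⁻⁵, α₂L₂ = 1.41573×10⁻⁵ → Δ(αL) = 1.79559×10⁻⁵ m/K
ΔT = 4.10×10⁻³ / 1.79559×10⁻⁵ = 228.337 K, so T = 12.1 + 228.337 = 240.437 °C

T = 240.4 °C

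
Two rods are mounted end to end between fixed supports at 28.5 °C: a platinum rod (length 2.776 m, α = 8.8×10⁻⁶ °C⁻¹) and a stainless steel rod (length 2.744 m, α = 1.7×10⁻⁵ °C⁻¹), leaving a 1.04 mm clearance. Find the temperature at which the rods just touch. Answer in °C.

T = 43.1 °C

α₁L₁ = 2.44288×10⁻⁵ m/K, α₂L₂ = 4.6648×10⁻⁵ m/K → total 7.10768×10⁻⁵ m/K
ΔT = g/(α₁L₁+α₂L₂) = 1.04×10⁻³ / 7.10768×10⁻⁵ = 14.632 K
T = 28.5 + 14.632 = 43.132 °C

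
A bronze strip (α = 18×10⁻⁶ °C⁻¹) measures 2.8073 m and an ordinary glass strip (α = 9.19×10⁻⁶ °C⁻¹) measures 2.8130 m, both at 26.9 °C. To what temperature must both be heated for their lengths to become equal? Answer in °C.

T = 257.9 °C

Equal length when α₁L₁ΔT − α₂L₂ΔT = L₂ − L₁ = 5.70×10⁻³ m
α₁L₁ = 5.05314×10⁻⁵, α₂L₂ = 2.585147×10⁻⁵ → Δ(αL) = 2.467993×10⁻⁵ m/K
ΔT = 5.70×10⁻³ / 2.467993×10⁻⁵ = 230.957 K, so T = 26.9 + 230.957 = 257.857 °C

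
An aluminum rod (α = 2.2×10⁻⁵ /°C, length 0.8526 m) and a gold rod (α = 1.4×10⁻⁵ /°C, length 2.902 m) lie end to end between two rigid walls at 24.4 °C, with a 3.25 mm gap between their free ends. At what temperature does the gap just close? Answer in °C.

Gap closes when ΔL₁ + ΔL₂ = 3.25 mm = 3.25×10⁻³ m
(α₁L₁ + α₂L₂)ΔT = g
α₁L₁ + α₂L₂ = 2.2×10⁻⁵×0.8526 + 1.4×10⁻⁵×2.902 = 5.93852×10⁻⁵ m/K
ΔT = 3.25×10⁻³ / 5.93852×10⁻⁵ = 54.727 K
T = 24.4 + 54.727 = 79.127 °C

T = 79.1 °C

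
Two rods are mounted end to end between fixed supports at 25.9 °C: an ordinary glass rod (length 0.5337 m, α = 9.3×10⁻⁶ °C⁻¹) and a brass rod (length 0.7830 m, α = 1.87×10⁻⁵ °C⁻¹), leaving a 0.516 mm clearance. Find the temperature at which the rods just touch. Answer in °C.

α₁L₁ = 4.96341×10⁻⁶ m/K, α₂L₂ = 1.46421×10⁻⁵ m/K → total 1.960551×10⁻⁵ m/K
ΔT = g/(α₁L₁+α₂L₂) = 5.16×10⁻⁴ / 1.960551×10⁻⁵ = 26.319 K
T = 25.9 + 26.319 = 52.219 °C

T = 52.2 °C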